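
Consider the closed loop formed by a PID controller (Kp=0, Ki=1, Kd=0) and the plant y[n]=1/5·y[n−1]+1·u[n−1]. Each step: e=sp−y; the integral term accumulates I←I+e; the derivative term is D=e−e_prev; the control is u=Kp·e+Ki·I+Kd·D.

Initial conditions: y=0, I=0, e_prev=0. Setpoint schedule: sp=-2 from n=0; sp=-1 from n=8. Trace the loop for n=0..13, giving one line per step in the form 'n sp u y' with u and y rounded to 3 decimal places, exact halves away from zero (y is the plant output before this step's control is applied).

0 -2 -2.000 0.000
1 -2 -2.000 -2.000
2 -2 -1.600 -2.400
3 -2 -1.520 -2.080
4 -2 -1.584 -1.936
5 -2 -1.613 -1.971
6 -2 -1.606 -2.007
7 -2 -1.599 -2.007
8 -1 -0.599 -2.000
9 -1 -0.600 -0.999
10 -1 -0.800 -0.800
11 -1 -0.840 -0.960
12 -1 -0.808 -1.032
13 -1 -0.794 -1.014

(exact arithmetic carried between steps; '≈' marks a value shown rounded to 6 d.p. or computed from one; I and e_prev carry over from the previous line; the table rounds u and y to 3 d.p., halves away from zero)
n=0: y=0, sp=-2, e=sp−y=-2; I=-2, D=e−e_prev=-2; u=0·(-2)+1·(-2)+0·(-2)=-2; next y=1/5·0+1·(-2)=-2
n=1: y=-2, sp=-2, e=sp−y=0; I=-2, D=e−e_prev=2; u=0·0+1·(-2)+0·2=-2; next y=1/5·(-2)+1·(-2)=-2.4
n=2: y=-2.4, sp=-2, e=sp−y=0.4; I=-1.6, D=e−e_prev=0.4; u=0·0.4+1·(-1.6)+0·0.4=-1.6; next y=1/5·(-2.4)+1·(-1.6)=-2.08
n=3: y=-2.08, sp=-2, e=sp−y=0.08; I=-1.52, D=e−e_prev=-0.32; u=0·0.08+1·(-1.52)+0·(-0.32)=-1.52; next y=1/5·(-2.08)+1·(-1.52)=-1.936
n=4: y=-1.936, sp=-2, e=sp−y=-0.064; I=-1.584, D=e−e_prev=-0.144; u=0·(-0.064)+1·(-1.584)+0·(-0.144)=-1.584; next y=1/5·(-1.936)+1·(-1.584)=-1.9712
n=5: y=-1.9712, sp=-2, e=sp−y=-0.0288; I=-1.6128, D=e−e_prev=0.0352; u=0·(-0.0288)+1·(-1.6128)+0·0.0352=-1.6128; next y=1/5·(-1.9712)+1·(-1.6128)=-2.00704
n=6: y=-2.00704, sp=-2, e=sp−y=0.00704; I=-1.60576, D=e−e_prev=0.03584; u=0·0.00704+1·(-1.60576)+0·0.03584=-1.60576; next y=1/5·(-2.00704)+1·(-1.60576)=-2.007168
n=7: y=-2.007168, sp=-2, e=sp−y=0.007168; I=-1.598592, D=e−e_prev=0.000128; u=0·0.007168+1·(-1.598592)+0·0.000128=-1.598592; next y=1/5·(-2.007168)+1·(-1.598592)≈-2.000026
n=8: y≈-2.000026, sp=-1, e=sp−y≈1.000026; I≈-0.598566, D=e−e_prev≈0.992858; u=0·1.000026+1·(-0.598566)+0·0.992858≈-0.598566; next y=1/5·(-2.000026)+1·(-0.598566)≈-0.998572
n=9: y≈-0.998572, sp=-1, e=sp−y≈-0.001428; I≈-0.599995, D=e−e_prev≈-1.001454; u=0·(-0.001428)+1·(-0.599995)+0·(-1.001454)≈-0.599995; next y=1/5·(-0.998572)+1·(-0.599995)≈-0.799709
n=10: y≈-0.799709, sp=-1, e=sp−y≈-0.200291; I≈-0.800286, D=e−e_prev≈-0.198862; u=0·(-0.200291)+1·(-0.800286)+0·(-0.198862)≈-0.800286; next y=1/5·(-0.799709)+1·(-0.800286)≈-0.960228
n=11: y≈-0.960228, sp=-1, e=sp−y≈-0.039772; I≈-0.840058, D=e−e_prev≈0.160518; u=0·(-0.039772)+1·(-0.840058)+0·0.160518≈-0.840058; next y=1/5·(-0.960228)+1·(-0.840058)≈-1.032104
n=12: y≈-1.032104, sp=-1, e=sp−y≈0.032104; I≈-0.807954, D=e−e_prev≈0.071876; u=0·0.032104+1·(-0.807954)+0·0.071876≈-0.807954; next y=1/5·(-1.032104)+1·(-0.807954)≈-1.014375
n=13: y≈-1.014375, sp=-1, e=sp−y≈0.014375; I≈-0.793579, D=e−e_prev≈-0.017728; u=0·0.014375+1·(-0.793579)+0·(-0.017728)≈-0.793579; next y=1/5·(-1.014375)+1·(-0.793579)≈-0.996454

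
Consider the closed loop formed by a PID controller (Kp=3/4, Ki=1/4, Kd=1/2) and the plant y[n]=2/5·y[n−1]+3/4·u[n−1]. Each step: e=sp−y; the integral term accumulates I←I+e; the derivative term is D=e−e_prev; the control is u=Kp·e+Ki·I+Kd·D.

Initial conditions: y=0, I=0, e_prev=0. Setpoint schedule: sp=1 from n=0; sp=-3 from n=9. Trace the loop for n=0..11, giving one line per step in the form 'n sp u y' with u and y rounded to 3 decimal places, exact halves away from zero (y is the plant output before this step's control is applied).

0 1 1.500 0.000
1 1 -0.438 1.125
2 1 1.598 0.122
3 1 -0.372 1.248
4 1 1.670 0.220
5 1 -0.330 1.341
6 1 1.723 0.289
7 1 -0.303 1.408
8 1 1.762 0.336
9 -3 -6.288 1.456
10 -3 3.543 -4.134
11 -3 -6.675 1.004

(exact arithmetic carried between steps; '≈' marks a value shown rounded to 6 d.p. or computed from one; I and e_prev carry over from the previous line; the table rounds u and y to 3 d.p., halves away from zero)
n=0: y=0, sp=1, e=sp−y=1; I=1, D=e−e_prev=1; u=3/4·1+1/4·1+1/2·1=1.5; next y=2/5·0+3/4·1.5=1.125
n=1: y=1.125, sp=1, e=sp−y=-0.125; I=0.875, D=e−e_prev=-1.125; u=3/4·(-0.125)+1/4·0.875+1/2·(-1.125)=-0.4375; next y=2/5·1.125+3/4·(-0.4375)=0.121875
n=2: y=0.121875, sp=1, e=sp−y=0.878125; I=1.753125, D=e−e_prev=1.003125; u=3/4·0.878125+1/4·1.753125+1/2·1.003125≈1.598438; next y=2/5·0.121875+3/4·1.598438≈1.247578
n=3: y≈1.247578, sp=1, e=sp−y≈-0.247578; I≈1.505547, D=e−e_prev≈-1.125703; u=3/4·(-0.247578)+1/4·1.505547+1/2·(-1.125703)≈-0.372148; next y=2/5·1.247578+3/4·(-0.372148)≈0.219920
n=4: y≈0.219920, sp=1, e=sp−y≈0.780080; I≈2.285627, D=e−e_prev≈1.027658; u=3/4·0.780080+1/4·2.285627+1/2·1.027658≈1.670296; next y=2/5·0.219920+3/4·1.670296≈1.340690
n=5: y≈1.340690, sp=1, e=sp−y≈-0.340690; I≈1.944937, D=e−e_prev≈-1.120770; u=3/4·(-0.340690)+1/4·1.944937+1/2·(-1.120770)≈-0.329668; next y=2/5·1.340690+3/4·(-0.329668)≈0.289025
n=6: y≈0.289025, sp=1, e=sp−y≈0.710975; I≈2.655912, D=e−e_prev≈1.051665; u=3/4·0.710975+1/4·2.655912+1/2·1.051665≈1.723042; next y=2/5·0.289025+3/4·1.723042≈1.407891
n=7: y≈1.407891, sp=1, e=sp−y≈-0.407891; I≈2.248021, D=e−e_prev≈-1.118867; u=3/4·(-0.407891)+1/4·2.248021+1/2·(-1.118867)≈-0.303347; next y=2/5·1.407891+3/4·(-0.303347)≈0.335647
n=8: y≈0.335647, sp=1, e=sp−y≈0.664353; I≈2.912374, D=e−e_prev≈1.072245; u=3/4·0.664353+1/4·2.912374+1/2·1.072245≈1.762481; next y=2/5·0.335647+3/4·1.762481≈1.456119
n=9: y≈1.456119, sp=-3, e=sp−y≈-4.456119; I≈-1.543745, D=e−e_prev≈-5.120473; u=3/4·(-4.456119)+1/4·(-1.543745)+1/2·(-5.120473)≈-6.288262; next y=2/5·1.456119+3/4·(-6.288262)≈-4.133749
n=10: y≈-4.133749, sp=-3, e=sp−y≈1.133749; I≈-0.409996, D=e−e_prev≈5.589868; u=3/4·1.133749+1/4·(-0.409996)+1/2·5.589868≈3.542747; next y=2/5·(-4.133749)+3/4·3.542747≈1.003561
n=11: y≈1.003561, sp=-3, e=sp−y≈-4.003561; I≈-4.413557, D=e−e_prev≈-5.137309; u=3/4·(-4.003561)+1/4·(-4.413557)+1/2·(-5.137309)≈-6.674714; next y=2/5·1.003561+3/4·(-6.674714)≈-4.604612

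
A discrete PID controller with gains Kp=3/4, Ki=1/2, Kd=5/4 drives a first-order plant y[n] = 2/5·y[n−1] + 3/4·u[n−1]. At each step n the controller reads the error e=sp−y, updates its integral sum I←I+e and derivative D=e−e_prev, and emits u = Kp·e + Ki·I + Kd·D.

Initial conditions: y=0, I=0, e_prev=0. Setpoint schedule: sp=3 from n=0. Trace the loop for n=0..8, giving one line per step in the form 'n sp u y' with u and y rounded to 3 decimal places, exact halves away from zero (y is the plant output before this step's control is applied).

(exact arithmetic carried between steps; '≈' marks a value shown rounded to 6 d.p. or computed from one; I and e_prev carry over from the previous line; the table rounds u and y to 3 d.p., halves away from zero)
n=0: y=0, sp=3, e=sp−y=3; I=3, D=e−e_prev=3; u=3/4·3+1/2·3+5/4·3=7.5; next y=2/5·0+3/4·7.5=5.625
n=1: y=5.625, sp=3, e=sp−y=-2.625; I=0.375, D=e−e_prev=-5.625; u=3/4·(-2.625)+1/2·0.375+5/4·(-5.625)=-8.8125; next y=2/5·5.625+3/4·(-8.8125)=-4.359375
n=2: y=-4.359375, sp=3, e=sp−y=7.359375; I=7.734375, D=e−e_prev=9.984375; u=3/4·7.359375+1/2·7.734375+5/4·9.984375≈21.867188; next y=2/5·(-4.359375)+3/4·21.867188≈14.656641
n=3: y≈14.656641, sp=3, e=sp−y≈-11.656641; I≈-3.922266, D=e−e_prev≈-19.016016; u=3/4·(-11.656641)+1/2·(-3.922266)+5/4·(-19.016016)≈-34.473633; next y=2/5·14.656641+3/4·(-34.473633)≈-19.992568
n=4: y≈-19.992568, sp=3, e=sp−y≈22.992568; I≈19.070303, D=e−e_prev≈34.649209; u=3/4·22.992568+1/2·19.070303+5/4·34.649209≈70.091089; next y=2/5·(-19.992568)+3/4·70.091089≈44.571289
n=5: y≈44.571289, sp=3, e=sp−y≈-41.571289; I≈-22.500987, D=e−e_prev≈-64.563858; u=3/4·(-41.571289)+1/2·(-22.500987)+5/4·(-64.563858)≈-123.133782; next y=2/5·44.571289+3/4·(-123.133782)≈-74.521821
n=6: y≈-74.521821, sp=3, e=sp−y≈77.521821; I≈55.020834, D=e−e_prev≈119.093110; u=3/4·77.521821+1/2·55.020834+5/4·119.093110≈234.518171; next y=2/5·(-74.521821)+3/4·234.518171≈146.079900
n=7: y≈146.079900, sp=3, e=sp−y≈-143.079900; I≈-88.059065, D=e−e_prev≈-220.601721; u=3/4·(-143.079900)+1/2·(-88.059065)+5/4·(-220.601721)≈-427.091609; next y=2/5·146.079900+3/4·(-427.091609)≈-261.886746
n=8: y≈-261.886746, sp=3, e=sp−y≈264.886746; I≈176.827681, D=e−e_prev≈407.966646; u=3/4·264.886746+1/2·176.827681+5/4·407.966646≈797.037208; next y=2/5·(-261.886746)+3/4·797.037208≈493.023208

0 3 7.500 0.000
1 3 -8.813 5.625
2 3 21.867 -4.359
3 3 -34.474 14.657
4 3 70.091 -19.993
5 3 -123.134 44.571
6 3 234.518 -74.522
7 3 -427.092 146.080
8 3 797.037 -261.887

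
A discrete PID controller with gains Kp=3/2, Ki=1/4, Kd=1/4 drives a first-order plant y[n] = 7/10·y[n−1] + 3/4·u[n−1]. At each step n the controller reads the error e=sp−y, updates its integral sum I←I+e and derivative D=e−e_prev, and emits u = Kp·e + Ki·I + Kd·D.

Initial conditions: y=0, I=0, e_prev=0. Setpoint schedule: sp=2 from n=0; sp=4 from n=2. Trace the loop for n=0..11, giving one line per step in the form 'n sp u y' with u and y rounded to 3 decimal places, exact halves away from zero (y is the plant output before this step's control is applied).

0 2 4.000 0.000
1 2 -2.000 3.000
2 4 7.300 0.600
3 4 -3.540 5.895
4 4 6.157 1.472
5 4 -2.669 5.648
6 4 5.355 1.951
7 4 -1.919 5.383
8 4 4.701 2.329
9 4 -1.299 5.156
10 4 4.161 2.635
11 4 -0.788 4.965

(exact arithmetic carried between steps; '≈' marks a value shown rounded to 6 d.p. or computed from one; I and e_prev carry over from the previous line; the table rounds u and y to 3 d.p., halves away from zero)
n=0: y=0, sp=2, e=sp−y=2; I=2, D=e−e_prev=2; u=3/2·2+1/4·2+1/4·2=4; next y=7/10·0+3/4·4=3
n=1: y=3, sp=2, e=sp−y=-1; I=1, D=e−e_prev=-3; u=3/2·(-1)+1/4·1+1/4·(-3)=-2; next y=7/10·3+3/4·(-2)=0.6
n=2: y=0.6, sp=4, e=sp−y=3.4; I=4.4, D=e−e_prev=4.4; u=3/2·3.4+1/4·4.4+1/4·4.4=7.3; next y=7/10·0.6+3/4·7.3=5.895
n=3: y=5.895, sp=4, e=sp−y=-1.895; I=2.505, D=e−e_prev=-5.295; u=3/2·(-1.895)+1/4·2.505+1/4·(-5.295)=-3.54; next y=7/10·5.895+3/4·(-3.54)=1.4715
n=4: y=1.4715, sp=4, e=sp−y=2.5285; I=5.0335, D=e−e_prev=4.4235; u=3/2·2.5285+1/4·5.0335+1/4·4.4235=6.157; next y=7/10·1.4715+3/4·6.157=5.6478
n=5: y=5.6478, sp=4, e=sp−y=-1.6478; I=3.3857, D=e−e_prev=-4.1763; u=3/2·(-1.6478)+1/4·3.3857+1/4·(-4.1763)=-2.66935; next y=7/10·5.6478+3/4·(-2.66935)≈1.951448
n=6: y≈1.951448, sp=4, e=sp−y≈2.048553; I≈5.434253, D=e−e_prev≈3.696353; u=3/2·2.048553+1/4·5.434253+1/4·3.696353≈5.35548; next y=7/10·1.951448+3/4·5.35548≈5.382623
n=7: y≈5.382623, sp=4, e=sp−y≈-1.382623; I≈4.051629, D=e−e_prev≈-3.431176; u=3/2·(-1.382623)+1/4·4.051629+1/4·(-3.431176)≈-1.918822; next y=7/10·5.382623+3/4·(-1.918822)≈2.328720
n=8: y≈2.328720, sp=4, e=sp−y≈1.671280; I≈5.722909, D=e−e_prev≈3.053903; u=3/2·1.671280+1/4·5.722909+1/4·3.053903≈4.701123; next y=7/10·2.328720+3/4·4.701123≈5.155946
n=9: y≈5.155946, sp=4, e=sp−y≈-1.155946; I≈4.566963, D=e−e_prev≈-2.827226; u=3/2·(-1.155946)+1/4·4.566963+1/4·(-2.827226)≈-1.298985; next y=7/10·5.155946+3/4·(-1.298985)≈2.634924
n=10: y≈2.634924, sp=4, e=sp−y≈1.365076; I≈5.932039, D=e−e_prev≈2.521023; u=3/2·1.365076+1/4·5.932039+1/4·2.521023≈4.160880; next y=7/10·2.634924+3/4·4.160880≈4.965107
n=11: y≈4.965107, sp=4, e=sp−y≈-0.965107; I≈4.966933, D=e−e_prev≈-2.330183; u=3/2·(-0.965107)+1/4·4.966933+1/4·(-2.330183)≈-0.788473; next y=7/10·4.965107+3/4·(-0.788473)≈2.884220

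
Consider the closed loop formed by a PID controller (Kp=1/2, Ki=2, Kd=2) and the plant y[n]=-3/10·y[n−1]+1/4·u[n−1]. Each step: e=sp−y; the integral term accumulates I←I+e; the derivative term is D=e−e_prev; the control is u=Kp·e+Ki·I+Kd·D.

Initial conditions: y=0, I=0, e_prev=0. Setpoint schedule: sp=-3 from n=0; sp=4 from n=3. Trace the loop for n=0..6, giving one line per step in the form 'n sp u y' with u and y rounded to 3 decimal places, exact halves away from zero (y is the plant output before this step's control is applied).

(exact arithmetic carried between steps; '≈' marks a value shown rounded to 6 d.p. or computed from one; I and e_prev carry over from the previous line; the table rounds u and y to 3 d.p., halves away from zero)
n=0: y=0, sp=-3, e=sp−y=-3; I=-3, D=e−e_prev=-3; u=1/2·(-3)+2·(-3)+2·(-3)=-13.5; next y=-3/10·0+1/4·(-13.5)=-3.375
n=1: y=-3.375, sp=-3, e=sp−y=0.375; I=-2.625, D=e−e_prev=3.375; u=1/2·0.375+2·(-2.625)+2·3.375=1.6875; next y=-3/10·(-3.375)+1/4·1.6875=1.434375
n=2: y=1.434375, sp=-3, e=sp−y=-4.434375; I=-7.059375, D=e−e_prev=-4.809375; u=1/2·(-4.434375)+2·(-7.059375)+2·(-4.809375)≈-25.954688; next y=-3/10·1.434375+1/4·(-25.954688)≈-6.918984
n=3: y≈-6.918984, sp=4, e=sp−y≈10.918984; I≈3.859609, D=e−e_prev≈15.353359; u=1/2·10.918984+2·3.859609+2·15.353359≈43.885430; next y=-3/10·(-6.918984)+1/4·43.885430≈13.047053
n=4: y≈13.047053, sp=4, e=sp−y≈-9.047053; I≈-5.187443, D=e−e_prev≈-19.966037; u=1/2·(-9.047053)+2·(-5.187443)+2·(-19.966037)≈-54.830487; next y=-3/10·13.047053+1/4·(-54.830487)≈-17.621738
n=5: y≈-17.621738, sp=4, e=sp−y≈21.621738; I≈16.434294, D=e−e_prev≈30.668790; u=1/2·21.621738+2·16.434294+2·30.668790≈105.017038; next y=-3/10·(-17.621738)+1/4·105.017038≈31.540781
n=6: y≈31.540781, sp=4, e=sp−y≈-27.540781; I≈-11.106487, D=e−e_prev≈-49.162518; u=1/2·(-27.540781)+2·(-11.106487)+2·(-49.162518)≈-134.308400; next y=-3/10·31.540781+1/4·(-134.308400)≈-43.039334

0 -3 -13.500 0.000
1 -3 1.688 -3.375
2 -3 -25.955 1.434
3 4 43.885 -6.919
4 4 -54.830 13.047
5 4 105.017 -17.622
6 4 -134.308 31.541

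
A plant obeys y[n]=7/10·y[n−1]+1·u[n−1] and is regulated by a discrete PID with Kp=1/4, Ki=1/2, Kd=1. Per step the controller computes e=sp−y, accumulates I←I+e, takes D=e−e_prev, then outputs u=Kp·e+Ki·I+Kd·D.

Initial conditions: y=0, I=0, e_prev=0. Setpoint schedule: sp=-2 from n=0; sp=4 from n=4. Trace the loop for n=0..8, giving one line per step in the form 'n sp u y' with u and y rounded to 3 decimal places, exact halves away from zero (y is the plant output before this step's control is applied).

(exact arithmetic carried between steps; '≈' marks a value shown rounded to 6 d.p. or computed from one; I and e_prev carry over from the previous line; the table rounds u and y to 3 d.p., halves away from zero)
n=0: y=0, sp=-2, e=sp−y=-2; I=-2, D=e−e_prev=-2; u=1/4·(-2)+1/2·(-2)+1·(-2)=-3.5; next y=7/10·0+1·(-3.5)=-3.5
n=1: y=-3.5, sp=-2, e=sp−y=1.5; I=-0.5, D=e−e_prev=3.5; u=1/4·1.5+1/2·(-0.5)+1·3.5=3.625; next y=7/10·(-3.5)+1·3.625=1.175
n=2: y=1.175, sp=-2, e=sp−y=-3.175; I=-3.675, D=e−e_prev=-4.675; u=1/4·(-3.175)+1/2·(-3.675)+1·(-4.675)=-7.30625; next y=7/10·1.175+1·(-7.30625)=-6.48375
n=3: y=-6.48375, sp=-2, e=sp−y=4.48375; I=0.80875, D=e−e_prev=7.65875; u=1/4·4.48375+1/2·0.80875+1·7.65875≈9.184063; next y=7/10·(-6.48375)+1·9.184063≈4.645438
n=4: y≈4.645438, sp=4, e=sp−y≈-0.645438; I≈0.163313, D=e−e_prev≈-5.129188; u=1/4·(-0.645438)+1/2·0.163313+1·(-5.129188)≈-5.208891; next y=7/10·4.645438+1·(-5.208891)≈-1.957084
n=5: y≈-1.957084, sp=4, e=sp−y≈5.957084; I≈6.120397, D=e−e_prev≈6.602522; u=1/4·5.957084+1/2·6.120397+1·6.602522≈11.151991; next y=7/10·(-1.957084)+1·11.151991≈9.782032
n=6: y≈9.782032, sp=4, e=sp−y≈-5.782032; I≈0.338365, D=e−e_prev≈-11.739117; u=1/4·(-5.782032)+1/2·0.338365+1·(-11.739117)≈-13.015443; next y=7/10·9.782032+1·(-13.015443)≈-6.168020
n=7: y≈-6.168020, sp=4, e=sp−y≈10.168020; I≈10.506384, D=e−e_prev≈15.950052; u=1/4·10.168020+1/2·10.506384+1·15.950052≈23.745249; next y=7/10·(-6.168020)+1·23.745249≈19.427636
n=8: y≈19.427636, sp=4, e=sp−y≈-15.427636; I≈-4.921251, D=e−e_prev≈-25.595655; u=1/4·(-15.427636)+1/2·(-4.921251)+1·(-25.595655)≈-31.913190; next y=7/10·19.427636+1·(-31.913190)≈-18.313845

0 -2 -3.500 0.000
1 -2 3.625 -3.500
2 -2 -7.306 1.175
3 -2 9.184 -6.484
4 4 -5.209 4.645
5 4 11.152 -1.957
6 4 -13.015 9.782
7 4 23.745 -6.168
8 4 -31.913 19.428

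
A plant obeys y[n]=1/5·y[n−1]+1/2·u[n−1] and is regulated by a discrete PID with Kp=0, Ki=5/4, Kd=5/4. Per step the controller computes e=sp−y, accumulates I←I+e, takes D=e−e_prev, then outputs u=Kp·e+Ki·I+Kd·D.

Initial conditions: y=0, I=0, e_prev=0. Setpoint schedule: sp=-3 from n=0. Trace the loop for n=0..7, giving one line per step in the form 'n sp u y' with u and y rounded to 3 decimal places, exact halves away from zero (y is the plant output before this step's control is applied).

(exact arithmetic carried between steps; '≈' marks a value shown rounded to 6 d.p. or computed from one; I and e_prev carry over from the previous line; the table rounds u and y to 3 d.p., halves away from zero)
n=0: y=0, sp=-3, e=sp−y=-3; I=-3, D=e−e_prev=-3; u=0·(-3)+5/4·(-3)+5/4·(-3)=-7.5; next y=1/5·0+1/2·(-7.5)=-3.75
n=1: y=-3.75, sp=-3, e=sp−y=0.75; I=-2.25, D=e−e_prev=3.75; u=0·0.75+5/4·(-2.25)+5/4·3.75=1.875; next y=1/5·(-3.75)+1/2·1.875=0.1875
n=2: y=0.1875, sp=-3, e=sp−y=-3.1875; I=-5.4375, D=e−e_prev=-3.9375; u=0·(-3.1875)+5/4·(-5.4375)+5/4·(-3.9375)=-11.71875; next y=1/5·0.1875+1/2·(-11.71875)=-5.821875
n=3: y=-5.821875, sp=-3, e=sp−y=2.821875; I=-2.615625, D=e−e_prev=6.009375; u=0·2.821875+5/4·(-2.615625)+5/4·6.009375≈4.242188; next y=1/5·(-5.821875)+1/2·4.242188≈0.956719
n=4: y≈0.956719, sp=-3, e=sp−y≈-3.956719; I≈-6.572344, D=e−e_prev≈-6.778594; u=0·(-3.956719)+5/4·(-6.572344)+5/4·(-6.778594)≈-16.688672; next y=1/5·0.956719+1/2·(-16.688672)≈-8.152992
n=5: y≈-8.152992, sp=-3, e=sp−y≈5.152992; I≈-1.419352, D=e−e_prev≈9.109711; u=0·5.152992+5/4·(-1.419352)+5/4·9.109711≈9.612949; next y=1/5·(-8.152992)+1/2·9.612949≈3.175876
n=6: y≈3.175876, sp=-3, e=sp−y≈-6.175876; I≈-7.595228, D=e−e_prev≈-11.328868; u=0·(-6.175876)+5/4·(-7.595228)+5/4·(-11.328868)≈-23.655120; next y=1/5·3.175876+1/2·(-23.655120)≈-11.192385
n=7: y≈-11.192385, sp=-3, e=sp−y≈8.192385; I≈0.597157, D=e−e_prev≈14.368261; u=0·8.192385+5/4·0.597157+5/4·14.368261≈18.706773; next y=1/5·(-11.192385)+1/2·18.706773≈7.114909

0 -3 -7.500 0.000
1 -3 1.875 -3.750
2 -3 -11.719 0.188
3 -3 4.242 -5.822
4 -3 -16.689 0.957
5 -3 9.613 -8.153
6 -3 -23.655 3.176
7 -3 18.707 -11.192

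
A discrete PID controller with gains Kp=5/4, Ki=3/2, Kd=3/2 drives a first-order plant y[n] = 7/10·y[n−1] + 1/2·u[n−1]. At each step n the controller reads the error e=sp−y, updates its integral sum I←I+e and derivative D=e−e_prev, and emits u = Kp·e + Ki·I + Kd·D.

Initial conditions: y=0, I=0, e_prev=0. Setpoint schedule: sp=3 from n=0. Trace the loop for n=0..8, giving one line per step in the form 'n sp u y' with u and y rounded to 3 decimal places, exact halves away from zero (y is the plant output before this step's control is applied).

(exact arithmetic carried between steps; '≈' marks a value shown rounded to 6 d.p. or computed from one; I and e_prev carry over from the previous line; the table rounds u and y to 3 d.p., halves away from zero)
n=0: y=0, sp=3, e=sp−y=3; I=3, D=e−e_prev=3; u=5/4·3+3/2·3+3/2·3=12.75; next y=7/10·0+1/2·12.75=6.375
n=1: y=6.375, sp=3, e=sp−y=-3.375; I=-0.375, D=e−e_prev=-6.375; u=5/4·(-3.375)+3/2·(-0.375)+3/2·(-6.375)=-14.34375; next y=7/10·6.375+1/2·(-14.34375)=-2.709375
n=2: y=-2.709375, sp=3, e=sp−y=5.709375; I=5.334375, D=e−e_prev=9.084375; u=5/4·5.709375+3/2·5.334375+3/2·9.084375≈28.764844; next y=7/10·(-2.709375)+1/2·28.764844≈12.485859
n=3: y≈12.485859, sp=3, e=sp−y≈-9.485859; I≈-4.151484, D=e−e_prev≈-15.195234; u=5/4·(-9.485859)+3/2·(-4.151484)+3/2·(-15.195234)≈-40.877402; next y=7/10·12.485859+1/2·(-40.877402)≈-11.698600
n=4: y≈-11.698600, sp=3, e=sp−y≈14.698600; I≈10.547115, D=e−e_prev≈24.184459; u=5/4·14.698600+3/2·10.547115+3/2·24.184459≈70.470611; next y=7/10·(-11.698600)+1/2·70.470611≈27.046286
n=5: y≈27.046286, sp=3, e=sp−y≈-24.046286; I≈-13.499170, D=e−e_prev≈-38.744885; u=5/4·(-24.046286)+3/2·(-13.499170)+3/2·(-38.744885)≈-108.423941; next y=7/10·27.046286+1/2·(-108.423941)≈-35.279570
n=6: y≈-35.279570, sp=3, e=sp−y≈38.279570; I≈24.780400, D=e−e_prev≈62.325856; u=5/4·38.279570+3/2·24.780400+3/2·62.325856≈178.508847; next y=7/10·(-35.279570)+1/2·178.508847≈64.558724
n=7: y≈64.558724, sp=3, e=sp−y≈-61.558724; I≈-36.778324, D=e−e_prev≈-99.838295; u=5/4·(-61.558724)+3/2·(-36.778324)+3/2·(-99.838295)≈-281.873334; next y=7/10·64.558724+1/2·(-281.873334)≈-95.745560
n=8: y≈-95.745560, sp=3, e=sp−y≈98.745560; I≈61.967236, D=e−e_prev≈160.304284; u=5/4·98.745560+3/2·61.967236+3/2·160.304284≈456.839229; next y=7/10·(-95.745560)+1/2·456.839229≈161.397723

0 3 12.750 0.000
1 3 -14.344 6.375
2 3 28.765 -2.709
3 3 -40.877 12.486
4 3 70.471 -11.699
5 3 -108.424 27.046
6 3 178.509 -35.280
7 3 -281.873 64.559
8 3 456.839 -95.746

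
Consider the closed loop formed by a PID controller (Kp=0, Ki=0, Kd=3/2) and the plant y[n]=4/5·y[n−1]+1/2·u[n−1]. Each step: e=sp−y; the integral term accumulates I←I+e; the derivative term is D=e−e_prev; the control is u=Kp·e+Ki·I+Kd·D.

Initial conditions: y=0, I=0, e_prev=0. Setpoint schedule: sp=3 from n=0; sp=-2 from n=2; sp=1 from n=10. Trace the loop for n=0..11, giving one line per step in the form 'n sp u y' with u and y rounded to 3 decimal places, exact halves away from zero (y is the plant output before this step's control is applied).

(exact arithmetic carried between steps; '≈' marks a value shown rounded to 6 d.p. or computed from one; I and e_prev carry over from the previous line; the table rounds u and y to 3 d.p., halves away from zero)
n=0: y=0, sp=3, e=sp−y=3; I=3, D=e−e_prev=3; u=0·3+0·3+3/2·3=4.5; next y=4/5·0+1/2·4.5=2.25
n=1: y=2.25, sp=3, e=sp−y=0.75; I=3.75, D=e−e_prev=-2.25; u=0·0.75+0·3.75+3/2·(-2.25)=-3.375; next y=4/5·2.25+1/2·(-3.375)=0.1125
n=2: y=0.1125, sp=-2, e=sp−y=-2.1125; I=1.6375, D=e−e_prev=-2.8625; u=0·(-2.1125)+0·1.6375+3/2·(-2.8625)=-4.29375; next y=4/5·0.1125+1/2·(-4.29375)=-2.056875
n=3: y=-2.056875, sp=-2, e=sp−y=0.056875; I=1.694375, D=e−e_prev=2.169375; u=0·0.056875+0·1.694375+3/2·2.169375≈3.254063; next y=4/5·(-2.056875)+1/2·3.254063≈-0.018469
n=4: y≈-0.018469, sp=-2, e=sp−y≈-1.981531; I≈-0.287156, D=e−e_prev≈-2.038406; u=0·(-1.981531)+0·(-0.287156)+3/2·(-2.038406)≈-3.057609; next y=4/5·(-0.018469)+1/2·(-3.057609)≈-1.543580
n=5: y≈-1.543580, sp=-2, e=sp−y≈-0.456420; I≈-0.743577, D=e−e_prev≈1.525111; u=0·(-0.456420)+0·(-0.743577)+3/2·1.525111≈2.287666; next y=4/5·(-1.543580)+1/2·2.287666≈-0.091031
n=6: y≈-0.091031, sp=-2, e=sp−y≈-1.908969; I≈-2.652546, D=e−e_prev≈-1.452549; u=0·(-1.908969)+0·(-2.652546)+3/2·(-1.452549)≈-2.178824; next y=4/5·(-0.091031)+1/2·(-2.178824)≈-1.162236
n=7: y≈-1.162236, sp=-2, e=sp−y≈-0.837764; I≈-3.490310, D=e−e_prev≈1.071206; u=0·(-0.837764)+0·(-3.490310)+3/2·1.071206≈1.606809; next y=4/5·(-1.162236)+1/2·1.606809≈-0.126385
n=8: y≈-0.126385, sp=-2, e=sp−y≈-1.873615; I≈-5.363925, D=e−e_prev≈-1.035852; u=0·(-1.873615)+0·(-5.363925)+3/2·(-1.035852)≈-1.553777; next y=4/5·(-0.126385)+1/2·(-1.553777)≈-0.877996
n=9: y≈-0.877996, sp=-2, e=sp−y≈-1.122004; I≈-6.485929, D=e−e_prev≈0.751612; u=0·(-1.122004)+0·(-6.485929)+3/2·0.751612≈1.127418; next y=4/5·(-0.877996)+1/2·1.127418≈-0.138688
n=10: y≈-0.138688, sp=1, e=sp−y≈1.138688; I≈-5.347240, D=e−e_prev≈2.260692; u=0·1.138688+0·(-5.347240)+3/2·2.260692≈3.391038; next y=4/5·(-0.138688)+1/2·3.391038≈1.584568
n=11: y≈1.584568, sp=1, e=sp−y≈-0.584568; I≈-5.931808, D=e−e_prev≈-1.723257; u=0·(-0.584568)+0·(-5.931808)+3/2·(-1.723257)≈-2.584885; next y=4/5·1.584568+1/2·(-2.584885)≈-0.024788

0 3 4.500 0.000
1 3 -3.375 2.250
2 -2 -4.294 0.113
3 -2 3.254 -2.057
4 -2 -3.058 -0.018
5 -2 2.288 -1.544
6 -2 -2.179 -0.091
7 -2 1.607 -1.162
8 -2 -1.554 -0.126
9 -2 1.127 -0.878
10 1 3.391 -0.139
11 1 -2.585 1.585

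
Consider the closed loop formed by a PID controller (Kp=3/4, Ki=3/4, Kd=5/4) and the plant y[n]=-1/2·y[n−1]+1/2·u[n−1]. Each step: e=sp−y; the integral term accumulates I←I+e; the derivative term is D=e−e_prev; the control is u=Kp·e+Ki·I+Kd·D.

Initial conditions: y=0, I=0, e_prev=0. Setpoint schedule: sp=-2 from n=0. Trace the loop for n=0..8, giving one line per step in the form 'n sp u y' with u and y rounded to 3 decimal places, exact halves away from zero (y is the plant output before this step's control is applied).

(exact arithmetic carried between steps; '≈' marks a value shown rounded to 6 d.p. or computed from one; I and e_prev carry over from the previous line; the table rounds u and y to 3 d.p., halves away from zero)
n=0: y=0, sp=-2, e=sp−y=-2; I=-2, D=e−e_prev=-2; u=3/4·(-2)+3/4·(-2)+5/4·(-2)=-5.5; next y=-1/2·0+1/2·(-5.5)=-2.75
n=1: y=-2.75, sp=-2, e=sp−y=0.75; I=-1.25, D=e−e_prev=2.75; u=3/4·0.75+3/4·(-1.25)+5/4·2.75=3.0625; next y=-1/2·(-2.75)+1/2·3.0625=2.90625
n=2: y=2.90625, sp=-2, e=sp−y=-4.90625; I=-6.15625, D=e−e_prev=-5.65625; u=3/4·(-4.90625)+3/4·(-6.15625)+5/4·(-5.65625)≈-15.367188; next y=-1/2·2.90625+1/2·(-15.367188)≈-9.136719
n=3: y≈-9.136719, sp=-2, e=sp−y≈7.136719; I≈0.980469, D=e−e_prev≈12.042969; u=3/4·7.136719+3/4·0.980469+5/4·12.042969≈21.141602; next y=-1/2·(-9.136719)+1/2·21.141602≈15.139160
n=4: y≈15.139160, sp=-2, e=sp−y≈-17.139160; I≈-16.158691, D=e−e_prev≈-24.275879; u=3/4·(-17.139160)+3/4·(-16.158691)+5/4·(-24.275879)≈-55.318237; next y=-1/2·15.139160+1/2·(-55.318237)≈-35.228699
n=5: y≈-35.228699, sp=-2, e=sp−y≈33.228699; I≈17.070007, D=e−e_prev≈50.367859; u=3/4·33.228699+3/4·17.070007+5/4·50.367859≈100.683853; next y=-1/2·(-35.228699)+1/2·100.683853≈67.956276
n=6: y≈67.956276, sp=-2, e=sp−y≈-69.956276; I≈-52.886269, D=e−e_prev≈-103.184975; u=3/4·(-69.956276)+3/4·(-52.886269)+5/4·(-103.184975)≈-221.113127; next y=-1/2·67.956276+1/2·(-221.113127)≈-144.534701
n=7: y≈-144.534701, sp=-2, e=sp−y≈142.534701; I≈89.648433, D=e−e_prev≈212.490977; u=3/4·142.534701+3/4·89.648433+5/4·212.490977≈439.751072; next y=-1/2·(-144.534701)+1/2·439.751072≈292.142887
n=8: y≈292.142887, sp=-2, e=sp−y≈-294.142887; I≈-204.494454, D=e−e_prev≈-436.677588; u=3/4·(-294.142887)+3/4·(-204.494454)+5/4·(-436.677588)≈-919.824991; next y=-1/2·292.142887+1/2·(-919.824991)≈-605.983939

0 -2 -5.500 0.000
1 -2 3.063 -2.750
2 -2 -15.367 2.906
3 -2 21.142 -9.137
4 -2 -55.318 15.139
5 -2 100.684 -35.229
6 -2 -221.113 67.956
7 -2 439.751 -144.535
8 -2 -919.825 292.143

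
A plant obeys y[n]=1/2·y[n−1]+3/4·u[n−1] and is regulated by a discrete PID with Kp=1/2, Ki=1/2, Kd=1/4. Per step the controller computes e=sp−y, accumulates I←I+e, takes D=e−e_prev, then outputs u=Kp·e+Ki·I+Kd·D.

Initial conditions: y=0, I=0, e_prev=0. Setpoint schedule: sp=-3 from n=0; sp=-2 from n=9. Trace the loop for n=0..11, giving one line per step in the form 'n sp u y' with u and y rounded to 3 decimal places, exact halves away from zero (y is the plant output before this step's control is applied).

0 -3 -3.750 0.000
1 -3 -0.984 -2.813
2 -3 -2.616 -2.145
3 -3 -1.765 -3.034
4 -3 -2.212 -2.841
5 -3 -1.945 -3.079
6 -3 -2.066 -2.998
7 -3 -1.984 -3.049
8 -3 -2.018 -3.012
9 -2 -0.743 -3.019
10 -2 -1.676 -2.067
11 -2 -1.125 -2.290

(exact arithmetic carried between steps; '≈' marks a value shown rounded to 6 d.p. or computed from one; I and e_prev carry over from the previous line; the table rounds u and y to 3 d.p., halves away from zero)
n=0: y=0, sp=-3, e=sp−y=-3; I=-3, D=e−e_prev=-3; u=1/2·(-3)+1/2·(-3)+1/4·(-3)=-3.75; next y=1/2·0+3/4·(-3.75)=-2.8125
n=1: y=-2.8125, sp=-3, e=sp−y=-0.1875; I=-3.1875, D=e−e_prev=2.8125; u=1/2·(-0.1875)+1/2·(-3.1875)+1/4·2.8125=-0.984375; next y=1/2·(-2.8125)+3/4·(-0.984375)≈-2.144531
n=2: y≈-2.144531, sp=-3, e=sp−y≈-0.855469; I≈-4.042969, D=e−e_prev≈-0.667969; u=1/2·(-0.855469)+1/2·(-4.042969)+1/4·(-0.667969)≈-2.616211; next y=1/2·(-2.144531)+3/4·(-2.616211)≈-3.034424
n=3: y≈-3.034424, sp=-3, e=sp−y≈0.034424; I≈-4.008545, D=e−e_prev≈0.889893; u=1/2·0.034424+1/2·(-4.008545)+1/4·0.889893≈-1.764587; next y=1/2·(-3.034424)+3/4·(-1.764587)≈-2.840652
n=4: y≈-2.840652, sp=-3, e=sp−y≈-0.159348; I≈-4.167892, D=e−e_prev≈-0.193771; u=1/2·(-0.159348)+1/2·(-4.167892)+1/4·(-0.193771)≈-2.212063; next y=1/2·(-2.840652)+3/4·(-2.212063)≈-3.079373
n=5: y≈-3.079373, sp=-3, e=sp−y≈0.079373; I≈-4.088519, D=e−e_prev≈0.238721; u=1/2·0.079373+1/2·(-4.088519)+1/4·0.238721≈-1.944893; next y=1/2·(-3.079373)+3/4·(-1.944893)≈-2.998356
n=6: y≈-2.998356, sp=-3, e=sp−y≈-0.001644; I≈-4.090163, D=e−e_prev≈-0.081017; u=1/2·(-0.001644)+1/2·(-4.090163)+1/4·(-0.081017)≈-2.066158; next y=1/2·(-2.998356)+3/4·(-2.066158)≈-3.048796
n=7: y≈-3.048796, sp=-3, e=sp−y≈0.048796; I≈-4.041367, D=e−e_prev≈0.050440; u=1/2·0.048796+1/2·(-4.041367)+1/4·0.050440≈-1.983675; next y=1/2·(-3.048796)+3/4·(-1.983675)≈-3.012154
n=8: y≈-3.012154, sp=-3, e=sp−y≈0.012154; I≈-4.029212, D=e−e_prev≈-0.036642; u=1/2·0.012154+1/2·(-4.029212)+1/4·(-0.036642)≈-2.017689; next y=1/2·(-3.012154)+3/4·(-2.017689)≈-3.019344
n=9: y≈-3.019344, sp=-2, e=sp−y≈1.019344; I≈-3.009868, D=e−e_prev≈1.007190; u=1/2·1.019344+1/2·(-3.009868)+1/4·1.007190≈-0.743464; next y=1/2·(-3.019344)+3/4·(-0.743464)≈-2.067270
n=10: y≈-2.067270, sp=-2, e=sp−y≈0.067270; I≈-2.942597, D=e−e_prev≈-0.952074; u=1/2·0.067270+1/2·(-2.942597)+1/4·(-0.952074)≈-1.675682; next y=1/2·(-2.067270)+3/4·(-1.675682)≈-2.290397
n=11: y≈-2.290397, sp=-2, e=sp−y≈0.290397; I≈-2.652201, D=e−e_prev≈0.223126; u=1/2·0.290397+1/2·(-2.652201)+1/4·0.223126≈-1.125120; next y=1/2·(-2.290397)+3/4·(-1.125120)≈-1.989039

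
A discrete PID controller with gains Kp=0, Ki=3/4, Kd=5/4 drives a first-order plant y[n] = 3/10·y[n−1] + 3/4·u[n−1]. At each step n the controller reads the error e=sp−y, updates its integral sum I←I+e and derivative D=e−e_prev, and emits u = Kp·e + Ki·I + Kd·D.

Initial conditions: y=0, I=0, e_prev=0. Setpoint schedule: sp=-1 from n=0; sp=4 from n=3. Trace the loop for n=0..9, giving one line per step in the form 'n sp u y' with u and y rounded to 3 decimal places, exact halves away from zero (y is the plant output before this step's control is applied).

(exact arithmetic carried between steps; '≈' marks a value shown rounded to 6 d.p. or computed from one; I and e_prev carry over from the previous line; the table rounds u and y to 3 d.p., halves away from zero)
n=0: y=0, sp=-1, e=sp−y=-1; I=-1, D=e−e_prev=-1; u=0·(-1)+3/4·(-1)+5/4·(-1)=-2; next y=3/10·0+3/4·(-2)=-1.5
n=1: y=-1.5, sp=-1, e=sp−y=0.5; I=-0.5, D=e−e_prev=1.5; u=0·0.5+3/4·(-0.5)+5/4·1.5=1.5; next y=3/10·(-1.5)+3/4·1.5=0.675
n=2: y=0.675, sp=-1, e=sp−y=-1.675; I=-2.175, D=e−e_prev=-2.175; u=0·(-1.675)+3/4·(-2.175)+5/4·(-2.175)=-4.35; next y=3/10·0.675+3/4·(-4.35)=-3.06
n=3: y=-3.06, sp=4, e=sp−y=7.06; I=4.885, D=e−e_prev=8.735; u=0·7.06+3/4·4.885+5/4·8.735=14.5825; next y=3/10·(-3.06)+3/4·14.5825=10.018875
n=4: y=10.018875, sp=4, e=sp−y=-6.018875; I=-1.133875, D=e−e_prev=-13.078875; u=0·(-6.018875)+3/4·(-1.133875)+5/4·(-13.078875)=-17.199; next y=3/10·10.018875+3/4·(-17.199)≈-9.893588
n=5: y≈-9.893588, sp=4, e=sp−y≈13.893588; I≈12.759713, D=e−e_prev≈19.912463; u=0·13.893588+3/4·12.759713+5/4·19.912463≈34.460363; next y=3/10·(-9.893588)+3/4·34.460363≈22.877196
n=6: y≈22.877196, sp=4, e=sp−y≈-18.877196; I≈-6.117483, D=e−e_prev≈-32.770783; u=0·(-18.877196)+3/4·(-6.117483)+5/4·(-32.770783)≈-45.551591; next y=3/10·22.877196+3/4·(-45.551591)≈-27.300535
n=7: y≈-27.300535, sp=4, e=sp−y≈31.300535; I≈25.183052, D=e−e_prev≈50.177730; u=0·31.300535+3/4·25.183052+5/4·50.177730≈81.609452; next y=3/10·(-27.300535)+3/4·81.609452≈53.016928
n=8: y≈53.016928, sp=4, e=sp−y≈-49.016928; I≈-23.833877, D=e−e_prev≈-80.317463; u=0·(-49.016928)+3/4·(-23.833877)+5/4·(-80.317463)≈-118.272236; next y=3/10·53.016928+3/4·(-118.272236)≈-72.799099
n=9: y≈-72.799099, sp=4, e=sp−y≈76.799099; I≈52.965222, D=e−e_prev≈125.816027; u=0·76.799099+3/4·52.965222+5/4·125.816027≈196.993950; next y=3/10·(-72.799099)+3/4·196.993950≈125.905733

0 -1 -2.000 0.000
1 -1 1.500 -1.500
2 -1 -4.350 0.675
3 4 14.583 -3.060
4 4 -17.199 10.019
5 4 34.460 -9.894
6 4 -45.552 22.877
7 4 81.609 -27.301
8 4 -118.272 53.017
9 4 196.994 -72.799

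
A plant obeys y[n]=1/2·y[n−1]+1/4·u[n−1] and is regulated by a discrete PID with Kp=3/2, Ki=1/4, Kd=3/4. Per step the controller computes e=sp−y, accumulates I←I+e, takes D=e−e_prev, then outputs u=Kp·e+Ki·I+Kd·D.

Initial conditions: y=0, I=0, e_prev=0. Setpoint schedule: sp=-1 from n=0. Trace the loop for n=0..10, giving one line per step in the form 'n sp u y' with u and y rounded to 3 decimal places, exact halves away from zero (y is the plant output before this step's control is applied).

(exact arithmetic carried between steps; '≈' marks a value shown rounded to 6 d.p. or computed from one; I and e_prev carry over from the previous line; the table rounds u and y to 3 d.p., halves away from zero)
n=0: y=0, sp=-1, e=sp−y=-1; I=-1, D=e−e_prev=-1; u=3/2·(-1)+1/4·(-1)+3/4·(-1)=-2.5; next y=1/2·0+1/4·(-2.5)=-0.625
n=1: y=-0.625, sp=-1, e=sp−y=-0.375; I=-1.375, D=e−e_prev=0.625; u=3/2·(-0.375)+1/4·(-1.375)+3/4·0.625=-0.4375; next y=1/2·(-0.625)+1/4·(-0.4375)=-0.421875
n=2: y=-0.421875, sp=-1, e=sp−y=-0.578125; I=-1.953125, D=e−e_prev=-0.203125; u=3/2·(-0.578125)+1/4·(-1.953125)+3/4·(-0.203125)≈-1.507813; next y=1/2·(-0.421875)+1/4·(-1.507813)≈-0.587891
n=3: y≈-0.587891, sp=-1, e=sp−y≈-0.412109; I≈-2.365234, D=e−e_prev≈0.166016; u=3/2·(-0.412109)+1/4·(-2.365234)+3/4·0.166016≈-1.084961; next y=1/2·(-0.587891)+1/4·(-1.084961)≈-0.565186
n=4: y≈-0.565186, sp=-1, e=sp−y≈-0.434814; I≈-2.800049, D=e−e_prev≈-0.022705; u=3/2·(-0.434814)+1/4·(-2.800049)+3/4·(-0.022705)≈-1.369263; next y=1/2·(-0.565186)+1/4·(-1.369263)≈-0.624908
n=5: y≈-0.624908, sp=-1, e=sp−y≈-0.375092; I≈-3.175140, D=e−e_prev≈0.059723; u=3/2·(-0.375092)+1/4·(-3.175140)+3/4·0.059723≈-1.311630; next y=1/2·(-0.624908)+1/4·(-1.311630)≈-0.640362
n=6: y≈-0.640362, sp=-1, e=sp−y≈-0.359638; I≈-3.534779, D=e−e_prev≈0.015453; u=3/2·(-0.359638)+1/4·(-3.534779)+3/4·0.015453≈-1.411562; next y=1/2·(-0.640362)+1/4·(-1.411562)≈-0.673071
n=7: y≈-0.673071, sp=-1, e=sp−y≈-0.326929; I≈-3.861707, D=e−e_prev≈0.032710; u=3/2·(-0.326929)+1/4·(-3.861707)+3/4·0.032710≈-1.431288; next y=1/2·(-0.673071)+1/4·(-1.431288)≈-0.694358
n=8: y≈-0.694358, sp=-1, e=sp−y≈-0.305642; I≈-4.167350, D=e−e_prev≈0.021286; u=3/2·(-0.305642)+1/4·(-4.167350)+3/4·0.021286≈-1.484336; next y=1/2·(-0.694358)+1/4·(-1.484336)≈-0.718263
n=9: y≈-0.718263, sp=-1, e=sp−y≈-0.281737; I≈-4.449087, D=e−e_prev≈0.023905; u=3/2·(-0.281737)+1/4·(-4.449087)+3/4·0.023905≈-1.516948; next y=1/2·(-0.718263)+1/4·(-1.516948)≈-0.738369
n=10: y≈-0.738369, sp=-1, e=sp−y≈-0.261631; I≈-4.710718, D=e−e_prev≈0.020106; u=3/2·(-0.261631)+1/4·(-4.710718)+3/4·0.020106≈-1.555048; next y=1/2·(-0.738369)+1/4·(-1.555048)≈-0.757946

0 -1 -2.500 0.000
1 -1 -0.438 -0.625
2 -1 -1.508 -0.422
3 -1 -1.085 -0.588
4 -1 -1.369 -0.565
5 -1 -1.312 -0.625
6 -1 -1.412 -0.640
7 -1 -1.431 -0.673
8 -1 -1.484 -0.694
9 -1 -1.517 -0.718
10 -1 -1.555 -0.738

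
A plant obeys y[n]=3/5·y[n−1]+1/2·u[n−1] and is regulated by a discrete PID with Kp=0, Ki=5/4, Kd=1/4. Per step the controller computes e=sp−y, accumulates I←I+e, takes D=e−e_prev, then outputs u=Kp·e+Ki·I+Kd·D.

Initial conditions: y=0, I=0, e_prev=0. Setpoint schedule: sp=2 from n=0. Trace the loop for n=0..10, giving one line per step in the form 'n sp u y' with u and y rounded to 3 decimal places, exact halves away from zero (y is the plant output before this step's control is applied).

(exact arithmetic carried between steps; '≈' marks a value shown rounded to 6 d.p. or computed from one; I and e_prev carry over from the previous line; the table rounds u and y to 3 d.p., halves away from zero)
n=0: y=0, sp=2, e=sp−y=2; I=2, D=e−e_prev=2; u=0·2+5/4·2+1/4·2=3; next y=3/5·0+1/2·3=1.5
n=1: y=1.5, sp=2, e=sp−y=0.5; I=2.5, D=e−e_prev=-1.5; u=0·0.5+5/4·2.5+1/4·(-1.5)=2.75; next y=3/5·1.5+1/2·2.75=2.275
n=2: y=2.275, sp=2, e=sp−y=-0.275; I=2.225, D=e−e_prev=-0.775; u=0·(-0.275)+5/4·2.225+1/4·(-0.775)=2.5875; next y=3/5·2.275+1/2·2.5875=2.65875
n=3: y=2.65875, sp=2, e=sp−y=-0.65875; I=1.56625, D=e−e_prev=-0.38375; u=0·(-0.65875)+5/4·1.56625+1/4·(-0.38375)=1.861875; next y=3/5·2.65875+1/2·1.861875≈2.526188
n=4: y≈2.526188, sp=2, e=sp−y≈-0.526188; I≈1.040063, D=e−e_prev≈0.132563; u=0·(-0.526188)+5/4·1.040063+1/4·0.132563≈1.333219; next y=3/5·2.526188+1/2·1.333219≈2.182322
n=5: y≈2.182322, sp=2, e=sp−y≈-0.182322; I≈0.857741, D=e−e_prev≈0.343866; u=0·(-0.182322)+5/4·0.857741+1/4·0.343866≈1.158142; next y=3/5·2.182322+1/2·1.158142≈1.888464
n=6: y≈1.888464, sp=2, e=sp−y≈0.111536; I≈0.969276, D=e−e_prev≈0.293858; u=0·0.111536+5/4·0.969276+1/4·0.293858≈1.285060; next y=3/5·1.888464+1/2·1.285060≈1.775608
n=7: y≈1.775608, sp=2, e=sp−y≈0.224392; I≈1.193668, D=e−e_prev≈0.112856; u=0·0.224392+5/4·1.193668+1/4·0.112856≈1.520299; next y=3/5·1.775608+1/2·1.520299≈1.825515
n=8: y≈1.825515, sp=2, e=sp−y≈0.174485; I≈1.368153, D=e−e_prev≈-0.049906; u=0·0.174485+5/4·1.368153+1/4·(-0.049906)≈1.697715; next y=3/5·1.825515+1/2·1.697715≈1.944166
n=9: y≈1.944166, sp=2, e=sp−y≈0.055834; I≈1.423987, D=e−e_prev≈-0.118652; u=0·0.055834+5/4·1.423987+1/4·(-0.118652)≈1.750321; next y=3/5·1.944166+1/2·1.750321≈2.041660
n=10: y≈2.041660, sp=2, e=sp−y≈-0.041660; I≈1.382327, D=e−e_prev≈-0.097494; u=0·(-0.041660)+5/4·1.382327+1/4·(-0.097494)≈1.703535; next y=3/5·2.041660+1/2·1.703535≈2.076764

0 2 3.000 0.000
1 2 2.750 1.500
2 2 2.588 2.275
3 2 1.862 2.659
4 2 1.333 2.526
5 2 1.158 2.182
6 2 1.285 1.888
7 2 1.520 1.776
8 2 1.698 1.826
9 2 1.750 1.944
10 2 1.704 2.042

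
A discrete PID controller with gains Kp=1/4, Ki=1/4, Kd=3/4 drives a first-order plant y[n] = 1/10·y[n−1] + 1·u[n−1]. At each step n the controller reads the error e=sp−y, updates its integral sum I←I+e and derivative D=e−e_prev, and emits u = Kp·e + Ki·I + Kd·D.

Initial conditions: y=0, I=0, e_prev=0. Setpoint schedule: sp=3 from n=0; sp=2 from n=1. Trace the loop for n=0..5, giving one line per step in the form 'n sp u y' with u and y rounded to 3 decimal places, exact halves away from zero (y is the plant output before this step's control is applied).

0 3 3.750 0.000
1 2 -3.688 3.750
2 2 8.266 -3.313
3 2 -9.762 7.934
4 2 18.318 -8.968
5 2 -24.604 17.421

(exact arithmetic carried between steps; '≈' marks a value shown rounded to 6 d.p. or computed from one; I and e_prev carry over from the previous line; the table rounds u and y to 3 d.p., halves away from zero)
n=0: y=0, sp=3, e=sp−y=3; I=3, D=e−e_prev=3; u=1/4·3+1/4·3+3/4·3=3.75; next y=1/10·0+1·3.75=3.75
n=1: y=3.75, sp=2, e=sp−y=-1.75; I=1.25, D=e−e_prev=-4.75; u=1/4·(-1.75)+1/4·1.25+3/4·(-4.75)=-3.6875; next y=1/10·3.75+1·(-3.6875)=-3.3125
n=2: y=-3.3125, sp=2, e=sp−y=5.3125; I=6.5625, D=e−e_prev=7.0625; u=1/4·5.3125+1/4·6.5625+3/4·7.0625=8.265625; next y=1/10·(-3.3125)+1·8.265625=7.934375
n=3: y=7.934375, sp=2, e=sp−y=-5.934375; I=0.628125, D=e−e_prev=-11.246875; u=1/4·(-5.934375)+1/4·0.628125+3/4·(-11.246875)≈-9.761719; next y=1/10·7.934375+1·(-9.761719)≈-8.968281
n=4: y≈-8.968281, sp=2, e=sp−y≈10.968281; I≈11.596406, D=e−e_prev≈16.902656; u=1/4·10.968281+1/4·11.596406+3/4·16.902656≈18.318164; next y=1/10·(-8.968281)+1·18.318164≈17.421336
n=5: y≈17.421336, sp=2, e=sp−y≈-15.421336; I≈-3.824930, D=e−e_prev≈-26.389617; u=1/4·(-15.421336)+1/4·(-3.824930)+3/4·(-26.389617)≈-24.603779; next y=1/10·17.421336+1·(-24.603779)≈-22.861646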